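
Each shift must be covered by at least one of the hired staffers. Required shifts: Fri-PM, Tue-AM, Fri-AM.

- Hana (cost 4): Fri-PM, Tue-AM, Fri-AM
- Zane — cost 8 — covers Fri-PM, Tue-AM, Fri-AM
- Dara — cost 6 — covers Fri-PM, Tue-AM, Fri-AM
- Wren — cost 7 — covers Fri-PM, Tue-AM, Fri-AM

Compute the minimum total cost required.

Hana alone covers Fri-PM, Tue-AM, Fri-AM — every shift.
Total cost: 4.
No cover costs less than 4.

4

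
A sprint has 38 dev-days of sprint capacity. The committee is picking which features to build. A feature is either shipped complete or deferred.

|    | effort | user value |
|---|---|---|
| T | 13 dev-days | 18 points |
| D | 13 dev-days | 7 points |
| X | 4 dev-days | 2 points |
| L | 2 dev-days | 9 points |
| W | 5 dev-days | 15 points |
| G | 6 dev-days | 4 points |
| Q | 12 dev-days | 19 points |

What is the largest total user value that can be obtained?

65

T + X + L + W + Q: effort 13 + 4 + 2 + 5 + 12 = 36 ≤ 38, user value 18 + 2 + 9 + 15 + 19 = 63.
T + L + W + Q: effort 13 + 2 + 5 + 12 = 32 ≤ 38, user value 18 + 9 + 15 + 19 = 61.
T + L + W + G + Q: effort 13 + 2 + 5 + 6 + 12 = 38 ≤ 38, user value 18 + 9 + 15 + 4 + 19 = 65.
Best is T, L, W, G, and Q with total user value 65.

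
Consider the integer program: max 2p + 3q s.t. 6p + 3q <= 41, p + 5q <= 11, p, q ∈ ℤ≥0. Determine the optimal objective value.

Relaxing integrality, the LP optimum is 15.52 at (p,q) = (6.37, 0.926), which is not an integer point.
(p,q)=(6,1): 6·6+3·1=39≤41, 1·6+5·1=11≤11, objective 15.
(p,q)=(5,1): 6·5+3·1=33≤41, 1·5+5·1=10≤11, objective 13.
No feasible integer point exceeds 15.

15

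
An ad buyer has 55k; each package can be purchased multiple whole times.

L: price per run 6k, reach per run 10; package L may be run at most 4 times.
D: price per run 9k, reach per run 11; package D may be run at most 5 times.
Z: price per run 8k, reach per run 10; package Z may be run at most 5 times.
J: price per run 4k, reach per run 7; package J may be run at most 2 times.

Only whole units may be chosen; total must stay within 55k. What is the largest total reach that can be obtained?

This is a bounded integer knapsack.
Take 4×L, 3×D, and 1×J: price 55 ≤ 55, reach 4·10 + 3·11 + 1·7 = 80.
No other integer combination yields more.

80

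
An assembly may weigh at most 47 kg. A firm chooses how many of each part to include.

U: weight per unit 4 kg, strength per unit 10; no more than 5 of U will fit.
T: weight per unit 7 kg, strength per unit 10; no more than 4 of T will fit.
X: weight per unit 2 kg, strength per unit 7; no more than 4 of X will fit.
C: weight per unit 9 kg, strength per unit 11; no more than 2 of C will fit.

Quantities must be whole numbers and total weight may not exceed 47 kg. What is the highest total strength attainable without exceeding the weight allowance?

X has the best ratio (7/2); taking only X gives at most 4×7 = 28 (stopped by the supply cap of 4).
Mixing does better — 5×U, 3×T, and 3×X: weight 47 ≤ 47, strength 5·10 + 3·10 + 3·7 = 101.

101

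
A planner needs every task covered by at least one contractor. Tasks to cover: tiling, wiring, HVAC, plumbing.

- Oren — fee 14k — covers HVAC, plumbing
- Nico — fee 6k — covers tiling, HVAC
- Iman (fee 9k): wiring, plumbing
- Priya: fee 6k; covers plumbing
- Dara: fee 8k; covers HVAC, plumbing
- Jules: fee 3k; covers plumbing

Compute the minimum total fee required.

This is a weighted set-cover instance.
The greedy cost-per-new-task heuristic would pick Nico, Jules, and Iman for 18, but a cheaper cover exists.
Choose Nico and Iman: together they cover tiling, wiring, HVAC, plumbing — every task.
Total fee: 6 + 9 = 15.
No cover costs less than 15.

15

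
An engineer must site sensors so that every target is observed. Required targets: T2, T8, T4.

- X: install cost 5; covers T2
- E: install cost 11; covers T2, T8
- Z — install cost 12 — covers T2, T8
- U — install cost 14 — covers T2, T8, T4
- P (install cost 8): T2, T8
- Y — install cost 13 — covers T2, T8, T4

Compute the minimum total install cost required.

The greedy cost-per-new-target heuristic would pick P and Y for 21, but a cheaper cover exists.
Y alone covers T2, T8, T4 — every target.
Total install cost: 13.
No cover costs less than 13.

13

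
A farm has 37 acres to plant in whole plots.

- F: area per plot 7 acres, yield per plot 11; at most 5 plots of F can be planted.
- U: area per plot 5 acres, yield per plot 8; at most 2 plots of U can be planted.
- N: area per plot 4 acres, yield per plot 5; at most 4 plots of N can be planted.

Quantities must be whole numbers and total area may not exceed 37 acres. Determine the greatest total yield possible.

U has the best ratio (8/5); taking only U gives at most 2×8 = 16 (stopped by the supply cap of 2).
Mixing does better — 4×F, 1×U, and 1×N: area 37 ≤ 37, yield 4·11 + 1·8 + 1·5 = 57.

57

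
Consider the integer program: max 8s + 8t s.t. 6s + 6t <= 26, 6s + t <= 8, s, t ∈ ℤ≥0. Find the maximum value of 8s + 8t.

Relaxing integrality, the LP optimum is 34.67 at (s,t) = (0, 4.33), which is not an integer point.
(s,t)=(0,4): 6·0+6·4=24≤26, 6·0+1·4=4≤8, objective 32.
(s,t)=(0,3): 6·0+6·3=18≤26, 6·0+1·3=3≤8, objective 24.
Maximum is 32 at (s,t)=(0,4).

32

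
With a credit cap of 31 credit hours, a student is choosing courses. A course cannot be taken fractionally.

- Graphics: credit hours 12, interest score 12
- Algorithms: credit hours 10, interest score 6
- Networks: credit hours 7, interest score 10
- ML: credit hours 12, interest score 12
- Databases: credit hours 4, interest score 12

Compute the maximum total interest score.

36

Graphics + ML + Databases: credit hours 12 + 12 + 4 = 28 ≤ 31, interest score 12 + 12 + 12 = 36.
Graphics + Networks + Databases: credit hours 12 + 7 + 4 = 23 ≤ 31, interest score 12 + 10 + 12 = 34.
Best is Graphics, ML, and Databases with total interest score 36.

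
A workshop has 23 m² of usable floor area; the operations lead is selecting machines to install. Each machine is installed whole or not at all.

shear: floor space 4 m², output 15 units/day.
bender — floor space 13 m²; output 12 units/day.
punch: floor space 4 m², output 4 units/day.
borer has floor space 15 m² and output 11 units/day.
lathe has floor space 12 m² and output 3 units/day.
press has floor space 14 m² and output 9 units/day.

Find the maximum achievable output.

31

This is a 0-1 knapsack instance.
shear + punch + borer: floor space 4 + 4 + 15 = 23 ≤ 23, output 15 + 4 + 11 = 30.
shear + bender + punch: floor space 4 + 13 + 4 = 21 ≤ 23, output 15 + 12 + 4 = 31.
Best is shear, bender, and punch with total output 31.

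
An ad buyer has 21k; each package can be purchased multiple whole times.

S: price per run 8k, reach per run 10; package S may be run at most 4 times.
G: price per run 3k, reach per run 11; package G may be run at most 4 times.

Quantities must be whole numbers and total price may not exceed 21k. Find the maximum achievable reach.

54

G has the best ratio (11/3); taking only G gives at most 4×11 = 44 (stopped by the supply cap of 4).
Mixing does better — 1×S and 4×G: price 20 ≤ 21, reach 1·10 + 4·11 = 54.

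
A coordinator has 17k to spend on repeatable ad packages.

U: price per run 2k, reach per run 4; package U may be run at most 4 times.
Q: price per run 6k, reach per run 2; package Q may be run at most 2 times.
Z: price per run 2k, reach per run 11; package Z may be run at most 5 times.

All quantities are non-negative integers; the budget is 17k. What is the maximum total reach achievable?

Z has the best ratio (11/2); taking only Z gives at most 5×11 = 55 (stopped by the supply cap of 5).
Mixing does better — 3×U and 5×Z: price 16 ≤ 17, reach 3·4 + 5·11 = 67.

67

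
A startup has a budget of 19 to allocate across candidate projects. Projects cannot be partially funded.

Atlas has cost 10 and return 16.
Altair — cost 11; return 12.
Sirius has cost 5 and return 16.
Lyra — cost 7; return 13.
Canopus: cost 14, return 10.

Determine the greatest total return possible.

Treat it as a binary knapsack problem.
Atlas + Lyra: cost 10 + 7 = 17 ≤ 19, return 16 + 13 = 29.
Sirius + Lyra: cost 5 + 7 = 12 ≤ 19, return 16 + 13 = 29.
Atlas + Sirius: cost 10 + 5 = 15 ≤ 19, return 16 + 16 = 32.
Best is Atlas and Sirius with total return 32.

32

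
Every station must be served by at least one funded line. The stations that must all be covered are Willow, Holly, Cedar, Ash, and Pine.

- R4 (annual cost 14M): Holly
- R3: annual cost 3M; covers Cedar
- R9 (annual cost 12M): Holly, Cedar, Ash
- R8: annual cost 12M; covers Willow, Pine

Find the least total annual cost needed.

Choose R9 and R8: together they cover Willow, Holly, Cedar, Ash, Pine — every station.
Total annual cost: 12 + 12 = 24.

24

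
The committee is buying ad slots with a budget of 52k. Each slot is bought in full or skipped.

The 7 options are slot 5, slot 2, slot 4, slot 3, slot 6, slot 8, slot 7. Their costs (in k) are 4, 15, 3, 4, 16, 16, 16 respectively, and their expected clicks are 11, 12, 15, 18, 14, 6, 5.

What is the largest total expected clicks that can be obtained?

70

slot 5 + slot 2 + slot 4 + slot 3 + slot 6: cost 4 + 15 + 3 + 4 + 16 = 42 ≤ 52, expected clicks 11 + 12 + 15 + 18 + 14 = 70.
slot 5 + slot 4 + slot 3 + slot 6 + slot 8: cost 4 + 3 + 4 + 16 + 16 = 43 ≤ 52, expected clicks 11 + 15 + 18 + 14 + 6 = 64.
slot 5 + slot 4 + slot 3 + slot 6 + slot 7: cost 4 + 3 + 4 + 16 + 16 = 43 ≤ 52, expected clicks 11 + 15 + 18 + 14 + 5 = 63.
Best is slot 5, slot 2, slot 4, slot 3, and slot 6 with total expected clicks 70.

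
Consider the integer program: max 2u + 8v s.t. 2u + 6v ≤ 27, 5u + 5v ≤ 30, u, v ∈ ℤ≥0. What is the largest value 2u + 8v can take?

34

The continuous relaxation peaks at (0, 4.5) with value 36.00; rounding to a feasible lattice point costs some objective.
(u,v)=(1,4): 2·1+6·4=26≤27, 5·1+5·4=25≤30, objective 34.
(u,v)=(0,4): 2·0+6·4=24≤27, 5·0+5·4=20≤30, objective 32.
(u,v)=(2,3): 2·2+6·3=22≤27, 5·2+5·3=25≤30, objective 28.
(u,v)=(1,3): 2·1+6·3=20≤27, 5·1+5·3=20≤30, objective 26.
The best lattice point is (1,4), giving 34.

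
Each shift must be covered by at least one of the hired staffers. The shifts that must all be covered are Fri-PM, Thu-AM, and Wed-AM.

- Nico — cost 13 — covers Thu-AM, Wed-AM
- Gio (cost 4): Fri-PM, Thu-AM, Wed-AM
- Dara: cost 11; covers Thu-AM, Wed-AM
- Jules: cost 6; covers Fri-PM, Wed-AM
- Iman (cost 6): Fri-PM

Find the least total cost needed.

4

This is an integer covering problem.
Gio alone covers Fri-PM, Thu-AM, Wed-AM — every shift.
Total cost: 4.
No cover costs less than 4.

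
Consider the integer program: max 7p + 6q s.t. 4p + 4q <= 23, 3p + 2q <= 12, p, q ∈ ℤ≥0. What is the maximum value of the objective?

32

(p,q)=(2,3): 4·2+4·3=20≤23, 3·2+2·3=12≤12, objective 32.
(p,q)=(1,4): 4·1+4·4=20≤23, 3·1+2·4=11≤12, objective 31.
Maximum is 32 at (p,q)=(2,3).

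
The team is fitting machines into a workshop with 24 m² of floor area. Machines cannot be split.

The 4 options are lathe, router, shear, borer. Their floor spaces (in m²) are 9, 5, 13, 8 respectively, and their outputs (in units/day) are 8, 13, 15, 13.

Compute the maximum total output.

Take lathe, router, and borer: floor space 9 + 5 + 8 = 22 ≤ 24, output 8 + 13 + 13 = 34.
No other feasible combination does better.

34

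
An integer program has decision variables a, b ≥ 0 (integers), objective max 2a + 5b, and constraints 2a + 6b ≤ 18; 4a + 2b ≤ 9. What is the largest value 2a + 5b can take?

The continuous relaxation peaks at (0.9, 2.7) with value 15.30; rounding to a feasible lattice point costs some objective.
(a,b)=(0,3): 2·0+6·3=18≤18, 4·0+2·3=6≤9, objective 15.
(a,b)=(1,2): 2·1+6·2=14≤18, 4·1+2·2=8≤9, objective 12.
(a,b)=(0,2): 2·0+6·2=12≤18, 4·0+2·2=4≤9, objective 10.
(a,b)=(1,1): 2·1+6·1=8≤18, 4·1+2·1=6≤9, objective 7.
No feasible integer point exceeds 15.

15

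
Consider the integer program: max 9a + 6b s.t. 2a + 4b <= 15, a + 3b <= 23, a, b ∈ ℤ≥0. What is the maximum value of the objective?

(a,b)=(7,0): 2·7+4·0=14≤15, 1·7+3·0=7≤23, objective 63.
(a,b)=(6,0): 2·6+4·0=12≤15, 1·6+3·0=6≤23, objective 54.
The best lattice point is (7,0), giving 63.

63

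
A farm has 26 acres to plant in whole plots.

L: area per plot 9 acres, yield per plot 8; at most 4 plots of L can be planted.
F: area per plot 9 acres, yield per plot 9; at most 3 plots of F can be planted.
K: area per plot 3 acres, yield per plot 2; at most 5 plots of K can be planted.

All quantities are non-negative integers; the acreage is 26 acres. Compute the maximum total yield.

22

This is a bounded integer knapsack.
F has the best ratio (9/9); taking only F gives at most 2×9 = 18 (stopped by the area limit).
Mixing does better — 2×F and 2×K: area 24 ≤ 26, yield 2·9 + 2·2 = 22.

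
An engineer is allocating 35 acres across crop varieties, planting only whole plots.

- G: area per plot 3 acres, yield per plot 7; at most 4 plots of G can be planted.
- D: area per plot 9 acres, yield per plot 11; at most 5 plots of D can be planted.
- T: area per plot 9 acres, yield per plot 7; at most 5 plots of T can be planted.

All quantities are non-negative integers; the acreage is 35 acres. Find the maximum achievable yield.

G has the best ratio (7/3); taking only G gives at most 4×7 = 28 (stopped by the supply cap of 4).
Mixing does better — 4×G and 2×D: area 30 ≤ 35, yield 4·7 + 2·11 = 50.

50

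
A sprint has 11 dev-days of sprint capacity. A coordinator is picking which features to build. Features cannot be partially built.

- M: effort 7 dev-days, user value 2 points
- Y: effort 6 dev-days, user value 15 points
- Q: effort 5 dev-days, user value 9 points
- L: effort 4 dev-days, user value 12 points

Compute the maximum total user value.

Allowing fractional choices, the relaxed optimum would be about 28.8, but features are indivisible.
Y + L: effort 6 + 4 = 10 ≤ 11, user value 15 + 12 = 27.
Y + Q: effort 6 + 5 = 11 ≤ 11, user value 15 + 9 = 24.
Q + L: effort 5 + 4 = 9 ≤ 11, user value 9 + 12 = 21.
Best is Y and L with total user value 27.

27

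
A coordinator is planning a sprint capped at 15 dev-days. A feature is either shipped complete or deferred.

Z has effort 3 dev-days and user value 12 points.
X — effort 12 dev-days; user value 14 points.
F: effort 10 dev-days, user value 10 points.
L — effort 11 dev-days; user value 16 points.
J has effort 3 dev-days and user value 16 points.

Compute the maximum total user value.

Allowing fractional choices, the relaxed optimum would be about 41.1, but features are indivisible.
L + J: effort 11 + 3 = 14 ≤ 15, user value 16 + 16 = 32.
Z + J: effort 3 + 3 = 6 ≤ 15, user value 12 + 16 = 28.
X + J: effort 12 + 3 = 15 ≤ 15, user value 14 + 16 = 30.
Best is L and J with total user value 32.

32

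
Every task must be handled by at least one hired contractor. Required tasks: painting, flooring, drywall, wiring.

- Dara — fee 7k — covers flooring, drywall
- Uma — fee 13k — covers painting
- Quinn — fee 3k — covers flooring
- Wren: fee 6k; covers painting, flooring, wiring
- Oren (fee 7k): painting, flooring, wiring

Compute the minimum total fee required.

13

Choose Dara and Wren: together they cover painting, flooring, drywall, wiring — every task.
Total fee: 7 + 6 = 13.
No cover costs less than 13.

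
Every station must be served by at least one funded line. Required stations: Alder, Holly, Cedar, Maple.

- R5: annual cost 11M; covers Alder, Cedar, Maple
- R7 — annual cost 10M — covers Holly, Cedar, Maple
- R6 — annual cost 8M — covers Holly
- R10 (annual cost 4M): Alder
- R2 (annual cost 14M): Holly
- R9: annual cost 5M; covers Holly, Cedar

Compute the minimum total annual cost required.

This is a weighted set-cover instance.
The greedy cost-per-new-station heuristic would pick R9, R10, and R7 for 19, but a cheaper cover exists.
Choose R7 and R10: together they cover Alder, Holly, Cedar, Maple — every station.
Total annual cost: 10 + 4 = 14.
No cover costs less than 14.

14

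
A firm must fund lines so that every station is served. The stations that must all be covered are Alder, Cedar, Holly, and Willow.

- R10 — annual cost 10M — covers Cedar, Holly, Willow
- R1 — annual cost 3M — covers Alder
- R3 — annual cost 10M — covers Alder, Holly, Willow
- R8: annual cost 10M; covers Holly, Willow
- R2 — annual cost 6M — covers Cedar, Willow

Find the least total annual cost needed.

13

The greedy cost-per-new-station heuristic would pick R1, R2, and R10 for 19, but a cheaper cover exists.
Choose R10 and R1: together they cover Alder, Cedar, Holly, Willow — every station.
Total annual cost: 10 + 3 = 13.
No cover costs less than 13.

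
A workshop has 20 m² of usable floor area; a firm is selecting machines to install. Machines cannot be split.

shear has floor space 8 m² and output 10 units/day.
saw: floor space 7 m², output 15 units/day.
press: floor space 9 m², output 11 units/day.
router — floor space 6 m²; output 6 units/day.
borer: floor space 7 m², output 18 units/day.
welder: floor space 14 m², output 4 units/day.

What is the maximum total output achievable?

Allowing fractional choices, the relaxed optimum would be about 40.5, but machines are indivisible.
saw + borer: floor space 7 + 7 = 14 ≤ 20, output 15 + 18 = 33.
saw + router + borer: floor space 7 + 6 + 7 = 20 ≤ 20, output 15 + 6 + 18 = 39.
press + borer: floor space 9 + 7 = 16 ≤ 20, output 11 + 18 = 29.
Best is saw, router, and borer with total output 39.

39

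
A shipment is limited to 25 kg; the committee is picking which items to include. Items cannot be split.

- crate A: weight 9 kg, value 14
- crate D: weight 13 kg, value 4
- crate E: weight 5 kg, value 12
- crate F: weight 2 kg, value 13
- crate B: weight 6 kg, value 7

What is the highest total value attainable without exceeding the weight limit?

46

This is a 0-1 knapsack instance.
Allowing fractional choices, the relaxed optimum would be about 46.9, but items are indivisible.
crate A + crate E + crate F: weight 9 + 5 + 2 = 16 ≤ 25, value 14 + 12 + 13 = 39.
crate A + crate E + crate F + crate B: weight 9 + 5 + 2 + 6 = 22 ≤ 25, value 14 + 12 + 13 + 7 = 46.
Best is crate A, crate E, crate F, and crate B with total value 46.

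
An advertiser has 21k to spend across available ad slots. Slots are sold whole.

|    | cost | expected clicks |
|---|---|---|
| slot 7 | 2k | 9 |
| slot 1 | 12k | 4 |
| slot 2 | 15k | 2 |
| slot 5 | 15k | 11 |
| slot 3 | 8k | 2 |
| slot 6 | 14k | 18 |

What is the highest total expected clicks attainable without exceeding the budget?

27

Allowing fractional choices, the relaxed optimum would be about 30.7, but ad slots are indivisible.
slot 7 + slot 6: cost 2 + 14 = 16 ≤ 21, expected clicks 9 + 18 = 27.
slot 7 + slot 5: cost 2 + 15 = 17 ≤ 21, expected clicks 9 + 11 = 20.
slot 6: cost 14 ≤ 21, expected clicks 18.
Best is slot 7 and slot 6 with total expected clicks 27.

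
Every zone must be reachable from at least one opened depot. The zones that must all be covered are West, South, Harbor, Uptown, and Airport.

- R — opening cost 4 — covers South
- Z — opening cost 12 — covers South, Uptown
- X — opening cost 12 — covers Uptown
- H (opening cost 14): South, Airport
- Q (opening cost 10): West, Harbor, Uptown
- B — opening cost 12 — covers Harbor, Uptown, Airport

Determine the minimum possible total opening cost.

Choose H and Q: together they cover West, South, Harbor, Uptown, Airport — every zone.
Total opening cost: 14 + 10 = 24.

24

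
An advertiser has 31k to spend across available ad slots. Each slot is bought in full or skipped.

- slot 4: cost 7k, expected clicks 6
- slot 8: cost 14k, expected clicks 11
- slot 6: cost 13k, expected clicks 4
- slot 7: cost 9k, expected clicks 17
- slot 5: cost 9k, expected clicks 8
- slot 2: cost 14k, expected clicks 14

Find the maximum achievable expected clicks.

37

This is an integer program with binary decision variables.
Take slot 4, slot 7, and slot 2: cost 7 + 9 + 14 = 30 ≤ 31, expected clicks 6 + 17 + 14 = 37.
No other feasible combination does better.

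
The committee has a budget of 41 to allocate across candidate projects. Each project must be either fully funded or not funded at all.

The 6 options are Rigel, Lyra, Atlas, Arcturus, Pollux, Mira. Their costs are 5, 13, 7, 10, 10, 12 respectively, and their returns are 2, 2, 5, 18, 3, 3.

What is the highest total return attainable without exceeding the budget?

29

This is a 0-1 knapsack instance.
Allowing fractional choices, the relaxed optimum would be about 30.2, but projects are indivisible.
Rigel + Atlas + Arcturus + Mira: cost 5 + 7 + 10 + 12 = 34 ≤ 41, return 2 + 5 + 18 + 3 = 28.
Atlas + Arcturus + Pollux + Mira: cost 7 + 10 + 10 + 12 = 39 ≤ 41, return 5 + 18 + 3 + 3 = 29.
Rigel + Atlas + Arcturus + Pollux: cost 5 + 7 + 10 + 10 = 32 ≤ 41, return 2 + 5 + 18 + 3 = 28.
Best is Atlas, Arcturus, Pollux, and Mira with total return 29.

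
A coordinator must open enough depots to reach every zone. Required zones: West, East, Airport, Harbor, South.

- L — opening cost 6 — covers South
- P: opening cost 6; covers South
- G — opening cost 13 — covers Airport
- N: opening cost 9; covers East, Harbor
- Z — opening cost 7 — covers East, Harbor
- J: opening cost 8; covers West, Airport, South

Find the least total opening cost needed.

Choose Z and J: together they cover West, East, Airport, Harbor, South — every zone.
Total opening cost: 7 + 8 = 15.
No cover costs less than 15.

15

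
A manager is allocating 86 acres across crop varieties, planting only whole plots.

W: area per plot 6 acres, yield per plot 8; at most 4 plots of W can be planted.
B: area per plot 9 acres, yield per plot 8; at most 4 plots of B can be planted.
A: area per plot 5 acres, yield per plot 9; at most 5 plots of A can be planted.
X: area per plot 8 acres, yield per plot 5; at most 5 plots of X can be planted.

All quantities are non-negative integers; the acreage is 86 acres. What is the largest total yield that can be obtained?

A has the best ratio (9/5); taking only A gives at most 5×9 = 45 (stopped by the supply cap of 5).
Mixing does better — 4×W, 4×B, and 5×A: area 85 ≤ 86, yield 4·8 + 4·8 + 5·9 = 109.

109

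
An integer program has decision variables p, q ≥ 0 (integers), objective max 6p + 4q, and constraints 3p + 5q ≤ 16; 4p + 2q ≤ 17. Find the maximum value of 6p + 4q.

24

The continuous relaxation peaks at (3.79, 0.929) with value 26.43; rounding to a feasible lattice point costs some objective.
(p,q)=(4,0): 3·4+5·0=12≤16, 4·4+2·0=16≤17, objective 24.
(p,q)=(3,1): 3·3+5·1=14≤16, 4·3+2·1=14≤17, objective 22.
No feasible integer point exceeds 24.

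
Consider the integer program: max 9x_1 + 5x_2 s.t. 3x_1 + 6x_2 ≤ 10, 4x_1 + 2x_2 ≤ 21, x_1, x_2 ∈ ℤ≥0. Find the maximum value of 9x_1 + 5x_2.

The continuous relaxation peaks at (3.33, 0) with value 30.00; rounding to a feasible lattice point costs some objective.
(x_1,x_2)=(3,0): 3·3+6·0=9≤10, 4·3+2·0=12≤21, objective 27.
(x_1,x_2)=(2,0): 3·2+6·0=6≤10, 4·2+2·0=8≤21, objective 18.
The best lattice point is (3,0), giving 27.

27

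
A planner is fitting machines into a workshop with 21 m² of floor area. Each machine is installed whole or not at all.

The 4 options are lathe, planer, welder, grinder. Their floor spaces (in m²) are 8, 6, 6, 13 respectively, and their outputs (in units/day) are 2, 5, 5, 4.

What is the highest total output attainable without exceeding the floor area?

Take lathe, planer, and welder: floor space 8 + 6 + 6 = 20 ≤ 21, output 2 + 5 + 5 = 12.
No other feasible combination does better.

12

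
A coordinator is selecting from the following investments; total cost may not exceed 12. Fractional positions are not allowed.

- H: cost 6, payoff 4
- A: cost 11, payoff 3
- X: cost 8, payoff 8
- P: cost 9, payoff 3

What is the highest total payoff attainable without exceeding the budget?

Treat it as a binary knapsack problem.
H: cost 6 ≤ 12, payoff 4.
X: cost 8 ≤ 12, payoff 8.
Best is X with total payoff 8.

8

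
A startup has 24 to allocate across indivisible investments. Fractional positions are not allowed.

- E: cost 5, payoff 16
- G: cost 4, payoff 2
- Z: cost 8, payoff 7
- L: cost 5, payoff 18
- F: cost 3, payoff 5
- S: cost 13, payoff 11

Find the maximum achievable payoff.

46

Treat it as a binary knapsack problem.
E + Z + L + F: cost 5 + 8 + 5 + 3 = 21 ≤ 24, payoff 16 + 7 + 18 + 5 = 46.
E + L + S: cost 5 + 5 + 13 = 23 ≤ 24, payoff 16 + 18 + 11 = 45.
E + G + Z + L: cost 5 + 4 + 8 + 5 = 22 ≤ 24, payoff 16 + 2 + 7 + 18 = 43.
Best is E, Z, L, and F with total payoff 46.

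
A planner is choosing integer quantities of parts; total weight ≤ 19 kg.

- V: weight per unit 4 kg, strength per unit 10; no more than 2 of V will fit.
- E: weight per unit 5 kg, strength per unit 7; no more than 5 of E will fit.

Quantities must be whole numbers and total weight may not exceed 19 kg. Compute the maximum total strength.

Take 2×V and 2×E: weight 18 ≤ 19, strength 2·10 + 2·7 = 34.
V has the best ratio (10/4) and is taken to its limit of 2; remaining capacity is filled optimally with the others.

34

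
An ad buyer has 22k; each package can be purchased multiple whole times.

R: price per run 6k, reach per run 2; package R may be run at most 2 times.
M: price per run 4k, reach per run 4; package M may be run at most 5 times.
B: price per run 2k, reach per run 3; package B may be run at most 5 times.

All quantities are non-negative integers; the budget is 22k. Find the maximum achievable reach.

27

B has the best ratio (3/2); taking only B gives at most 5×3 = 15 (stopped by the supply cap of 5).
Mixing does better — 3×M and 5×B: price 22 ≤ 22, reach 3·4 + 5·3 = 27.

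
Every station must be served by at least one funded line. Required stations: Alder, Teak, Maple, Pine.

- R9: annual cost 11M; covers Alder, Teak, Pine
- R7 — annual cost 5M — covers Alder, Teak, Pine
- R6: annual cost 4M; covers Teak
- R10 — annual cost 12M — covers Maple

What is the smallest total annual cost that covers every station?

17

Choose R7 and R10: together they cover Alder, Teak, Maple, Pine — every station.
Total annual cost: 5 + 12 = 17.
No cover costs less than 17.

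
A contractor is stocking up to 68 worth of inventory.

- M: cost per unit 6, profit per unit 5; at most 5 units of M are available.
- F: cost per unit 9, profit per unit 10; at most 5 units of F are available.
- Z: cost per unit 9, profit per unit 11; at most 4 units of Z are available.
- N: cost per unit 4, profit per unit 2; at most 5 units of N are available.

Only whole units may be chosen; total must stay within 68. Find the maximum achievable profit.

This is a bounded integer knapsack.
Take 3×F, 4×Z, and 1×N: cost 67 ≤ 68, profit 3·10 + 4·11 + 1·2 = 76.
Z has the best ratio (11/9) and is taken to its limit of 4; remaining capacity is filled optimally with the others.

76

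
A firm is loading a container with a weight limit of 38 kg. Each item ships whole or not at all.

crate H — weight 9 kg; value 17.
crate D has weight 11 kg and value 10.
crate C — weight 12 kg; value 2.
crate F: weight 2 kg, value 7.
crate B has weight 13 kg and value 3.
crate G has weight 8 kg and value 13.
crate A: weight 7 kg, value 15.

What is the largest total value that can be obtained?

62

crate H + crate D + crate G + crate A: weight 9 + 11 + 8 + 7 = 35 ≤ 38, value 17 + 10 + 13 + 15 = 55.
crate H + crate C + crate F + crate G + crate A: weight 9 + 12 + 2 + 8 + 7 = 38 ≤ 38, value 17 + 2 + 7 + 13 + 15 = 54.
crate H + crate D + crate F + crate G + crate A: weight 9 + 11 + 2 + 8 + 7 = 37 ≤ 38, value 17 + 10 + 7 + 13 + 15 = 62.
Best is crate H, crate D, crate F, crate G, and crate A with total value 62.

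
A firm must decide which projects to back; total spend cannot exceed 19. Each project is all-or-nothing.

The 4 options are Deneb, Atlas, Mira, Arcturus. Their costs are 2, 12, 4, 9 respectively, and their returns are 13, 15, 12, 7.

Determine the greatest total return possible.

40

Allowing fractional choices, the relaxed optimum would be about 40.8, but projects are indivisible.
Deneb + Atlas: cost 2 + 12 = 14 ≤ 19, return 13 + 15 = 28.
Deneb + Mira + Arcturus: cost 2 + 4 + 9 = 15 ≤ 19, return 13 + 12 + 7 = 32.
Deneb + Atlas + Mira: cost 2 + 12 + 4 = 18 ≤ 19, return 13 + 15 + 12 = 40.
Best is Deneb, Atlas, and Mira with total return 40.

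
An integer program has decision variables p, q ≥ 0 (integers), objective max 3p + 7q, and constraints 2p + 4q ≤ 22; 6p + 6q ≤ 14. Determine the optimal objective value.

14

(p,q)=(0,2): 2·0+4·2=8≤22, 6·0+6·2=12≤14, objective 14.
(p,q)=(1,1): 2·1+4·1=6≤22, 6·1+6·1=12≤14, objective 10.
(p,q)=(0,1): 2·0+4·1=4≤22, 6·0+6·1=6≤14, objective 7.
No feasible integer point exceeds 14.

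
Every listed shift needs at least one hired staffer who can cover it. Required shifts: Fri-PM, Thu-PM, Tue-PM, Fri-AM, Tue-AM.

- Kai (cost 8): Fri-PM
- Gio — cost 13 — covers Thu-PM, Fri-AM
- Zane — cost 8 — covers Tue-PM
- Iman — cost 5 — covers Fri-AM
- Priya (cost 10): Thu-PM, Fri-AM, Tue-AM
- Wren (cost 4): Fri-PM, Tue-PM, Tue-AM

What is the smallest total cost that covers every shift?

14

The greedy cost-per-new-shift heuristic would pick Wren, Iman, and Priya for 19, but a cheaper cover exists.
Choose Priya and Wren: together they cover Fri-PM, Thu-PM, Tue-PM, Fri-AM, Tue-AM — every shift.
Total cost: 10 + 4 = 14.
No cover costs less than 14.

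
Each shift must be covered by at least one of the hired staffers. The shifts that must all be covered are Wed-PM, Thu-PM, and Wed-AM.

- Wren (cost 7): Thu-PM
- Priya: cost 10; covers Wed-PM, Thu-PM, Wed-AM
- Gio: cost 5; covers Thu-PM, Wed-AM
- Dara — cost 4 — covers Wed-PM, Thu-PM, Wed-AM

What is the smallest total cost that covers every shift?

This is an integer covering problem.
Dara alone covers Wed-PM, Thu-PM, Wed-AM — every shift.
Total cost: 4.
No cover costs less than 4.

4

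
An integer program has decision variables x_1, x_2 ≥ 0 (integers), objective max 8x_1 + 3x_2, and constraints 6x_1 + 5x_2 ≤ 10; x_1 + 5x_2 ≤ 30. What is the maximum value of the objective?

The continuous relaxation peaks at (1.67, 0) with value 13.33; rounding to a feasible lattice point costs some objective.
(x_1,x_2)=(1,0) is feasible, giving 8.
(x_1,x_2)=(0,1) is feasible, giving 3.
Maximum is 8 at (x_1,x_2)=(1,0).

8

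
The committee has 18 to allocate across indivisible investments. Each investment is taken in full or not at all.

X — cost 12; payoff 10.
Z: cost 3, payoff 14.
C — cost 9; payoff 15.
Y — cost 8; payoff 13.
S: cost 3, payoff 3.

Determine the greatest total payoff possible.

Z + C: cost 3 + 9 = 12 ≤ 18, payoff 14 + 15 = 29.
Z + Y + S: cost 3 + 8 + 3 = 14 ≤ 18, payoff 14 + 13 + 3 = 30.
Z + C + S: cost 3 + 9 + 3 = 15 ≤ 18, payoff 14 + 15 + 3 = 32.
Best is Z, C, and S with total payoff 32.

32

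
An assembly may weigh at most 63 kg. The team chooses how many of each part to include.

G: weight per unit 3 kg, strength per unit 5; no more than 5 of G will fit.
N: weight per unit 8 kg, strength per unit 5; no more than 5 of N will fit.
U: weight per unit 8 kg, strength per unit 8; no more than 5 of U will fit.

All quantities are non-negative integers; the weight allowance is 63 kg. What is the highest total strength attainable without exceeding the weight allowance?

70

This is a bounded integer knapsack.
Take 5×G, 1×N, and 5×U: weight 63 ≤ 63, strength 5·5 + 1·5 + 5·8 = 70.
G has the best ratio (5/3) and is taken to its limit of 5; remaining capacity is filled optimally with the others.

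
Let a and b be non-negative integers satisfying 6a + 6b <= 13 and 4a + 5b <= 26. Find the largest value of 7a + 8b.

The continuous relaxation peaks at (0, 2.17) with value 17.33; rounding to a feasible lattice point costs some objective.
(a,b)=(0,2): 6·0+6·2=12≤13, 4·0+5·2=10≤26, objective 16.
(a,b)=(1,1): 6·1+6·1=12≤13, 4·1+5·1=9≤26, objective 15.
No feasible integer point exceeds 16.

16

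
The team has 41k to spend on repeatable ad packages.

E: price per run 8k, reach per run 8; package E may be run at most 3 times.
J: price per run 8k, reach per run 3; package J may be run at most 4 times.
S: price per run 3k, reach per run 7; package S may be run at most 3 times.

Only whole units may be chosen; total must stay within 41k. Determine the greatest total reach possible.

48

S has the best ratio (7/3); taking only S gives at most 3×7 = 21 (stopped by the supply cap of 3).
Mixing does better — 3×E, 1×J, and 3×S: price 41 ≤ 41, reach 3·8 + 1·3 + 3·7 = 48.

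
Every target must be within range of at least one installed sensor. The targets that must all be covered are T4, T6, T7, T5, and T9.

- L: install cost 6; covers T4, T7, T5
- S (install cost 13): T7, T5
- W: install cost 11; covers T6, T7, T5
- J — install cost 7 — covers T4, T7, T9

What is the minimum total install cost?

18

The greedy cost-per-new-target heuristic would pick L, J, and W for 24, but a cheaper cover exists.
Choose W and J: together they cover T4, T6, T7, T5, T9 — every target.
Total install cost: 11 + 7 = 18.
No cover costs less than 18.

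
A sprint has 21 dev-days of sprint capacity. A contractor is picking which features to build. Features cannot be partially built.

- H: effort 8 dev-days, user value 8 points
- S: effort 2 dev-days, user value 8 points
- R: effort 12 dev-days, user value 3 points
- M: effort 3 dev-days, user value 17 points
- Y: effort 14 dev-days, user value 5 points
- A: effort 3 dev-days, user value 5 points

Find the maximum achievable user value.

38

Allowing fractional choices, the relaxed optimum would be about 39.8, but features are indivisible.
H + S + M: effort 8 + 2 + 3 = 13 ≤ 21, user value 8 + 8 + 17 = 33.
H + S + M + A: effort 8 + 2 + 3 + 3 = 16 ≤ 21, user value 8 + 8 + 17 + 5 = 38.
Best is H, S, M, and A with total user value 38.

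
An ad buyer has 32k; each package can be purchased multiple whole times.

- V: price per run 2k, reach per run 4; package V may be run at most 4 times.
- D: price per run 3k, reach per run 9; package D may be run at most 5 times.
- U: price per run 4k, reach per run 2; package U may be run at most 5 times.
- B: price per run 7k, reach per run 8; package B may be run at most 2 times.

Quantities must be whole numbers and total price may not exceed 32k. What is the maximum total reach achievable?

3×V, 5×D, 1×U, and 1×B: price 32 ≤ 32, reach 3·4 + 5·9 + 1·2 + 1·8 = 67.
4×V, 5×D, and 1×B: price 30 ≤ 32, reach 4·4 + 5·9 + 1·8 = 69.
Best is 69.

69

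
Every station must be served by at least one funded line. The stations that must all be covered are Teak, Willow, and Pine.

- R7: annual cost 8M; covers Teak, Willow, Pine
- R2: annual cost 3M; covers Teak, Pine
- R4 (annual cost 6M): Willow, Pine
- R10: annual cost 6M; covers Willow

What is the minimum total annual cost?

8

R7 alone covers Teak, Willow, Pine — every station.
Total annual cost: 8.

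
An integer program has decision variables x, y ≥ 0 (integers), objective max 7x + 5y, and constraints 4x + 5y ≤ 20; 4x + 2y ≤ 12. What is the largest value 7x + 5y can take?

(x,y)=(2,2): 4·2+5·2=18≤20, 4·2+2·2=12≤12, objective 24.
(x,y)=(1,3): 4·1+5·3=19≤20, 4·1+2·3=10≤12, objective 22.
(x,y)=(2,1): 4·2+5·1=13≤20, 4·2+2·1=10≤12, objective 19.
Maximum is 24 at (x,y)=(2,2).

24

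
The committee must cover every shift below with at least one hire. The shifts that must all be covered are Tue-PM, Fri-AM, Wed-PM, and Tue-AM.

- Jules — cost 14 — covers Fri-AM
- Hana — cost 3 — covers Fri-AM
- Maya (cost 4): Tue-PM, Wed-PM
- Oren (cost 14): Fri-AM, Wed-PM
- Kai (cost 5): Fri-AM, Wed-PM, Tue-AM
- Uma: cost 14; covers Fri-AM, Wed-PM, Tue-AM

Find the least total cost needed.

9

This is a weighted set-cover instance.
Choose Maya and Kai: together they cover Tue-PM, Fri-AM, Wed-PM, Tue-AM — every shift.
Total cost: 4 + 5 = 9.
No cover costs less than 9.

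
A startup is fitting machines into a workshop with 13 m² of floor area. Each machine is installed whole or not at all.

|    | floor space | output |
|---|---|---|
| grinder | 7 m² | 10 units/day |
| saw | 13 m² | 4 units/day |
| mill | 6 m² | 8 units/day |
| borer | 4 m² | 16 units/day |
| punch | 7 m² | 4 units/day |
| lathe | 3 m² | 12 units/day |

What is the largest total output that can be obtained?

36

mill + borer + lathe: floor space 6 + 4 + 3 = 13 ≤ 13, output 8 + 16 + 12 = 36.
borer + lathe: floor space 4 + 3 = 7 ≤ 13, output 16 + 12 = 28.
grinder + borer: floor space 7 + 4 = 11 ≤ 13, output 10 + 16 = 26.
Best is mill, borer, and lathe with total output 36.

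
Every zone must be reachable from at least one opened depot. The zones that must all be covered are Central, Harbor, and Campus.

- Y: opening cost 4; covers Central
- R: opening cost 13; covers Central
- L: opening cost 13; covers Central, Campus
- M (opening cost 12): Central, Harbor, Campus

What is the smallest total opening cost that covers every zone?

M alone covers Central, Harbor, Campus — every zone.
Total opening cost: 12.

12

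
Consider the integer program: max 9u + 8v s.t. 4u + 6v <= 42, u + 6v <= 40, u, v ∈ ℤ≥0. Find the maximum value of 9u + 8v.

90

(u,v)=(10,0) is feasible, giving 90.
(u,v)=(9,1) is feasible, giving 89.
(u,v)=(9,0) is feasible, giving 81.
The best lattice point is (10,0), giving 90.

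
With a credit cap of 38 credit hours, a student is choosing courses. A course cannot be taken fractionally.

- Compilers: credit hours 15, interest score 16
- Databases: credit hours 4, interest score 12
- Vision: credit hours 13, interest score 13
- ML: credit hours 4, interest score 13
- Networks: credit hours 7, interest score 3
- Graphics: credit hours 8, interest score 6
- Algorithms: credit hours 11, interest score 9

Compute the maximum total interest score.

Allowing fractional choices, the relaxed optimum would be about 55.6, but courses are indivisible.
Compilers + Databases + Vision + ML: credit hours 15 + 4 + 13 + 4 = 36 ≤ 38, interest score 16 + 12 + 13 + 13 = 54.
Compilers + Databases + ML + Algorithms: credit hours 15 + 4 + 4 + 11 = 34 ≤ 38, interest score 16 + 12 + 13 + 9 = 50.
Best is Compilers, Databases, Vision, and ML with total interest score 54.

54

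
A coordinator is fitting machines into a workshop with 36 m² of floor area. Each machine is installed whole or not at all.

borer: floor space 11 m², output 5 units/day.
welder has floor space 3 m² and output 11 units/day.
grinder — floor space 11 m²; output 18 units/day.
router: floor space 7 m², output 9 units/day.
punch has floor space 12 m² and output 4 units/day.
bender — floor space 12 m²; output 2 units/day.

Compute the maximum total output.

Allowing fractional choices, the relaxed optimum would be about 44.3, but machines are indivisible.
welder + grinder + router + bender: floor space 3 + 11 + 7 + 12 = 33 ≤ 36, output 11 + 18 + 9 + 2 = 40.
welder + grinder + router + punch: floor space 3 + 11 + 7 + 12 = 33 ≤ 36, output 11 + 18 + 9 + 4 = 42.
borer + welder + grinder + router: floor space 11 + 3 + 11 + 7 = 32 ≤ 36, output 5 + 11 + 18 + 9 = 43.
Best is borer, welder, grinder, and router with total output 43.

43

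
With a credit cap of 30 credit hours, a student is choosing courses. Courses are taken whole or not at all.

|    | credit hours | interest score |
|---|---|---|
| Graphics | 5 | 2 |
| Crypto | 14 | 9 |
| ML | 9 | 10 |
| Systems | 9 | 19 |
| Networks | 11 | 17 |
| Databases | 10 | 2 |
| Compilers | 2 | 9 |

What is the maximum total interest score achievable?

47

Allowing fractional choices, the relaxed optimum would be about 53.9, but courses are indivisible.
ML + Systems + Networks: credit hours 9 + 9 + 11 = 29 ≤ 30, interest score 10 + 19 + 17 = 46.
Graphics + Systems + Networks + Compilers: credit hours 5 + 9 + 11 + 2 = 27 ≤ 30, interest score 2 + 19 + 17 + 9 = 47.
Best is Graphics, Systems, Networks, and Compilers with total interest score 47.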